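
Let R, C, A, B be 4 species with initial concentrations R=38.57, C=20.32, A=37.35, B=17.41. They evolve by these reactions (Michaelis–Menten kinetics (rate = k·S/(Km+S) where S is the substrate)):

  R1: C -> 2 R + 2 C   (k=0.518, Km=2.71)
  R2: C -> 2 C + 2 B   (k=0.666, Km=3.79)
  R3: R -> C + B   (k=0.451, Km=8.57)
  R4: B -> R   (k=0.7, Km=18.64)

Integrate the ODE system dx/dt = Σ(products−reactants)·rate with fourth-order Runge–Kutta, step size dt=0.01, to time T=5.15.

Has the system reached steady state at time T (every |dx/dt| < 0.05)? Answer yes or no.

RK4 with dt=0.01: 515 steps to T=5.15. Trajectory (selected grid times):
t=0.00: R=38.57 C=20.32 A=37.35 B=17.41
t=0.57: R=39.08 C=21.11 A=37.35 B=18.07
t=1.14: R=39.59 C=21.91 A=37.35 B=18.73
t=1.72: R=40.11 C=22.72 A=37.35 B=19.40
t=2.29: R=40.64 C=23.52 A=37.35 B=20.06
t=2.86: R=41.16 C=24.33 A=37.35 B=20.72
t=3.43: R=41.69 C=25.14 A=37.35 B=21.38
t=4.01: R=42.24 C=25.96 A=37.35 B=22.05
t=4.58: R=42.78 C=26.78 A=37.35 B=22.71
t=5.15: R=43.32 C=27.59 A=37.35 B=23.37
Rates at T: R1=0.4717, R2=0.5856, R3=0.3765, R4=0.3894
dx/dt at T (Σ net stoichiometry × rate): R=+0.9562, C=+1.4338, A=+0.0000, B=+1.1583
Largest |dx/dt| is |+1.4338| (C) ≥ 0.05 → not steady.

Steady state at T: no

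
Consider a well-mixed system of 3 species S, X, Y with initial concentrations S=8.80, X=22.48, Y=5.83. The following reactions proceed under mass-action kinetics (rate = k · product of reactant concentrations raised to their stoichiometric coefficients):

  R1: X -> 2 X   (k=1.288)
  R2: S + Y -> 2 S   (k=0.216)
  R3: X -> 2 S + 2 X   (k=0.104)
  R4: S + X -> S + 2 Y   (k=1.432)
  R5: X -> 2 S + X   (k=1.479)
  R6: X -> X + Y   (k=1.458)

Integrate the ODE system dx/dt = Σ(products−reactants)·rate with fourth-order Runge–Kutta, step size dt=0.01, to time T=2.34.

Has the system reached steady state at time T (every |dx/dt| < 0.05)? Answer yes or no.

Steady state at T: yes

RK4 with dt=0.01: 234 steps to T=2.34. Trajectory (selected grid times):
t=0.00: S=8.80 X=22.48 Y=5.83
t=0.26: S=56.83 X=0.00 Y=12.00
t=0.52: S=68.52 X=0.00 Y=0.30
t=0.78: S=68.82 X=0.00 Y=0.01
t=1.04: S=68.82 X=0.00 Y=0.00
t=1.30: S=68.82 X=0.00 Y=0.00
t=1.56: S=68.82 X=0.00 Y=0.00
t=1.82: S=68.82 X=0.00 Y=0.00
t=2.08: S=68.82 X=0.00 Y=0.00
t=2.34: S=68.82 X=0.00 Y=0.00
Rates at T: R1=0.0000, R2=0.0000, R3=0.0000, R4=0.0000, R5=0.0000, R6=0.0000
dx/dt at T (Σ net stoichiometry × rate): S=+0.0000, X=-0.0000, Y=-0.0000
Largest |dx/dt| is |+0.0000| (S) < 0.05 → steady.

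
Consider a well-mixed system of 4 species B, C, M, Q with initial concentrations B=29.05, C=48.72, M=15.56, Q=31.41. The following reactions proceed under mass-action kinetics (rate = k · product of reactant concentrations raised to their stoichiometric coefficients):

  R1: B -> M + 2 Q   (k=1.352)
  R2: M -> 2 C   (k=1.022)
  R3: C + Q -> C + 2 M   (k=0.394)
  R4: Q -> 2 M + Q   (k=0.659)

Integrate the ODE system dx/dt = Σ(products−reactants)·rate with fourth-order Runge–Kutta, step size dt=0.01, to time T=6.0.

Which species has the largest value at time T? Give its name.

Dominant species at T: C

RK4 with dt=0.01: 600 steps to T=6.0. Trajectory (selected grid times):
t=0.00: B=29.05 C=48.72 M=15.56 Q=31.41
t=0.67: B=11.74 C=177.37 M=102.91 Q=0.47
t=1.33: B=4.81 C=300.33 M=77.02 Q=0.11
t=2.00: B=1.94 C=385.78 M=48.83 Q=0.03
t=2.67: B=0.79 C=437.86 M=28.65 Q=0.01
t=3.33: B=0.32 C=467.42 M=16.22 Q=0.00
t=4.00: B=0.13 C=484.10 M=8.84 Q=0.00
t=4.67: B=0.05 C=493.11 M=4.73 Q=0.00
t=5.33: B=0.02 C=497.85 M=2.52 Q=0.00
t=6.00: B=0.01 C=500.38 M=1.31 Q=0.00
At T=6.0: B=0.01 C=500.38 M=1.31 Q=0.00; the largest is C.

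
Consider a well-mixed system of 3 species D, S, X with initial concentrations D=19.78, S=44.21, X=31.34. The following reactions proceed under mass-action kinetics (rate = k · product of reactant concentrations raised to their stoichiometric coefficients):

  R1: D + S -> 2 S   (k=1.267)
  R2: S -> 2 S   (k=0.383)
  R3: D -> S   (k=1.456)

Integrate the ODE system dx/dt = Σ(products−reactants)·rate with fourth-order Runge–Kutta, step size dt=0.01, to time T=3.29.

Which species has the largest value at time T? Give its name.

RK4 with dt=0.01: 329 steps to T=3.29. Trajectory (selected grid times):
t=0.00: D=19.78 S=44.21 X=31.34
t=0.37: D=0.00 S=73.61 X=31.34
t=0.73: D=0.00 S=84.49 X=31.34
t=1.10: D=0.00 S=97.35 X=31.34
t=1.46: D=0.00 S=111.74 X=31.34
t=1.83: D=0.00 S=128.76 X=31.34
t=2.19: D=0.00 S=147.79 X=31.34
t=2.56: D=0.00 S=170.29 X=31.34
t=2.92: D=0.00 S=195.47 X=31.34
t=3.29: D=0.00 S=225.23 X=31.34
At T=3.29: D=0.00 S=225.23 X=31.34; the largest is S.

Dominant species at T: S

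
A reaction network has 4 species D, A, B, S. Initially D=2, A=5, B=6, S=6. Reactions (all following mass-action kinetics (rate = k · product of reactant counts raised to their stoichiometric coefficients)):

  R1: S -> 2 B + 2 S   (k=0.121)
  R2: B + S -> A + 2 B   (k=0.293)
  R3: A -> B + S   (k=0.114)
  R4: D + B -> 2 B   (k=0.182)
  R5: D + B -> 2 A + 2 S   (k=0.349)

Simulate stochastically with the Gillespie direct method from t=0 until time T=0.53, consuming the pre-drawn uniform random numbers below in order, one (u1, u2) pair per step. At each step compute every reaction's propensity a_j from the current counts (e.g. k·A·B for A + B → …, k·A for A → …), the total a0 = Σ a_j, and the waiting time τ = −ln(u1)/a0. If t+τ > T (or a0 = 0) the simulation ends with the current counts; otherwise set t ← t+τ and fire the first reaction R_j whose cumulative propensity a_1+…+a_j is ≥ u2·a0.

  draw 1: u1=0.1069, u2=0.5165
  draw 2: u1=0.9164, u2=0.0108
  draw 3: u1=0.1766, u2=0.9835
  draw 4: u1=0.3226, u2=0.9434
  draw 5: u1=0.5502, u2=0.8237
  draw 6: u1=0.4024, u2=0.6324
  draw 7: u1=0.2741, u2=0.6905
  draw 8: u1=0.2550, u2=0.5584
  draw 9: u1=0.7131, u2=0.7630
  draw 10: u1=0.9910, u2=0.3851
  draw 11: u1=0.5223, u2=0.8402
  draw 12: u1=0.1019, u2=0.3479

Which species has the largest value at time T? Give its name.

Dominant species at T: A

t=0.000: D=2 A=5 B=6 S=6
Draw 1: a1=0.726, a2=10.548, a3=0.570, a4=2.184, a5=4.188, a0=18.216; τ=−ln(0.1069)/18.216=0.123 → t=0.123; u2·a0=0.5165·18.216=9.409; a1=0.726 < 9.409 ≤ a1+a2=11.274 → R2 fires; D=2 A=6 B=7 S=5
Draw 2: a1=0.605, a2=10.255, a3=0.684, a4=2.548, a5=4.886, a0=18.978; τ=−ln(0.9164)/18.978=0.005 → t=0.127; u2·a0=0.0108·18.978=0.205 ≤ a1=0.605 → R1 fires; D=2 A=6 B=9 S=6
Draw 3: a1=0.726, a2=15.822, a3=0.684, a4=3.276, a5=6.282, a0=26.790; τ=−ln(0.1766)/26.790=0.065 → t=0.192; u2·a0=0.9835·26.790=26.348; a1+…+a4=20.508 < 26.348 ≤ a1+…+a5=26.790 → R5 fires; D=1 A=8 B=8 S=8
Draw 4: a1=0.968, a2=18.752, a3=0.912, a4=1.456, a5=2.792, a0=24.880; τ=−ln(0.3226)/24.880=0.045 → t=0.238; u2·a0=0.9434·24.880=23.472; a1+…+a4=22.088 < 23.472 ≤ a1+…+a5=24.880 → R5 fires; D=0 A=10 B=7 S=10
Draw 5: a1=1.210, a2=20.510, a3=1.140, a4=0.000, a5=0.000, a0=22.860; τ=−ln(0.5502)/22.860=0.026 → t=0.264; u2·a0=0.8237·22.860=18.830; a1=1.210 < 18.830 ≤ a1+a2=21.720 → R2 fires; D=0 A=11 B=8 S=9
Draw 6: a1=1.089, a2=21.096, a3=1.254, a4=0.000, a5=0.000, a0=23.439; τ=−ln(0.4024)/23.439=0.039 → t=0.303; u2·a0=0.6324·23.439=14.823; a1=1.089 < 14.823 ≤ a1+a2=22.185 → R2 fires; D=0 A=12 B=9 S=8
Draw 7: a1=0.968, a2=21.096, a3=1.368, a4=0.000, a5=0.000, a0=23.432; τ=−ln(0.2741)/23.432=0.055 → t=0.358; u2·a0=0.6905·23.432=16.180; a1=0.968 < 16.180 ≤ a1+a2=22.064 → R2 fires; D=0 A=13 B=10 S=7
Draw 8: a1=0.847, a2=20.510, a3=1.482, a4=0.000, a5=0.000, a0=22.839; τ=−ln(0.2550)/22.839=0.060 → t=0.418; u2·a0=0.5584·22.839=12.753; a1=0.847 < 12.753 ≤ a1+a2=21.357 → R2 fires; D=0 A=14 B=11 S=6
Draw 9: a1=0.726, a2=19.338, a3=1.596, a4=0.000, a5=0.000, a0=21.660; τ=−ln(0.7131)/21.660=0.016 → t=0.433; u2·a0=0.7630·21.660=16.527; a1=0.726 < 16.527 ≤ a1+a2=20.064 → R2 fires; D=0 A=15 B=12 S=5
Draw 10: a1=0.605, a2=17.580, a3=1.710, a4=0.000, a5=0.000, a0=19.895; τ=−ln(0.9910)/19.895=0.000 → t=0.434; u2·a0=0.3851·19.895=7.662; a1=0.605 < 7.662 ≤ a1+a2=18.185 → R2 fires; D=0 A=16 B=13 S=4
Draw 11: a1=0.484, a2=15.236, a3=1.824, a4=0.000, a5=0.000, a0=17.544; τ=−ln(0.5223)/17.544=0.037 → t=0.471; u2·a0=0.8402·17.544=14.740; a1=0.484 < 14.740 ≤ a1+a2=15.720 → R2 fires; D=0 A=17 B=14 S=3
Draw 12: a1=0.363, a2=12.306, a3=1.938, a4=0.000, a5=0.000, a0=14.607; τ=−ln(0.1019)/14.607=0.156 → t=0.627 > T=0.53: stop.
At T=0.53: D=0 A=17 B=14 S=3; the largest is A.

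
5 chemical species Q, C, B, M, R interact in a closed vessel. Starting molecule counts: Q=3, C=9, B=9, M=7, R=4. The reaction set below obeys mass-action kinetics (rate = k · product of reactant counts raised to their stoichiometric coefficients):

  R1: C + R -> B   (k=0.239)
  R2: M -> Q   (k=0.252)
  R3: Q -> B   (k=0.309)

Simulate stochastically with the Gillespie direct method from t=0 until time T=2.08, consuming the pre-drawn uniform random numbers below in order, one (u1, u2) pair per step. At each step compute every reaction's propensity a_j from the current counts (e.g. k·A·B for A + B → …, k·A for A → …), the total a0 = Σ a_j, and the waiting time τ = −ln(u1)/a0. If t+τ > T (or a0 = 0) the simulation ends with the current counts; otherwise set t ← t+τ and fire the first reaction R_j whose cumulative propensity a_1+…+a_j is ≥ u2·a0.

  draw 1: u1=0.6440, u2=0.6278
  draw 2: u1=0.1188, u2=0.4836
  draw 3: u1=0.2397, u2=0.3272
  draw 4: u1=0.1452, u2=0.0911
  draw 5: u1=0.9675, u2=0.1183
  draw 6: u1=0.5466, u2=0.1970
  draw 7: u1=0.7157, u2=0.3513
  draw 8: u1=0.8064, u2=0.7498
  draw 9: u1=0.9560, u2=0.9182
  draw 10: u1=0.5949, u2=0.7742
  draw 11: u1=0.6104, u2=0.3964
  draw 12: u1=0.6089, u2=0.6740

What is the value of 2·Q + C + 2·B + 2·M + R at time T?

Value at T = 51

Check how each reaction changes W = 2·Q + C + 2·B + 2·M + R (weight of products minus weight of reactants):
R1: C + R -> B: (2·1) − (1·1 + 1·1) = 2 − 2 = 0
R2: M -> Q: (2·1) − (2·1) = 2 − 2 = 0
R3: Q -> B: (2·1) − (2·1) = 2 − 2 = 0
Every reaction leaves W unchanged, so W is conserved and no simulation is needed: W(T) = W(0) = 2·3 + 9 + 2·9 + 2·7 + 4 = 51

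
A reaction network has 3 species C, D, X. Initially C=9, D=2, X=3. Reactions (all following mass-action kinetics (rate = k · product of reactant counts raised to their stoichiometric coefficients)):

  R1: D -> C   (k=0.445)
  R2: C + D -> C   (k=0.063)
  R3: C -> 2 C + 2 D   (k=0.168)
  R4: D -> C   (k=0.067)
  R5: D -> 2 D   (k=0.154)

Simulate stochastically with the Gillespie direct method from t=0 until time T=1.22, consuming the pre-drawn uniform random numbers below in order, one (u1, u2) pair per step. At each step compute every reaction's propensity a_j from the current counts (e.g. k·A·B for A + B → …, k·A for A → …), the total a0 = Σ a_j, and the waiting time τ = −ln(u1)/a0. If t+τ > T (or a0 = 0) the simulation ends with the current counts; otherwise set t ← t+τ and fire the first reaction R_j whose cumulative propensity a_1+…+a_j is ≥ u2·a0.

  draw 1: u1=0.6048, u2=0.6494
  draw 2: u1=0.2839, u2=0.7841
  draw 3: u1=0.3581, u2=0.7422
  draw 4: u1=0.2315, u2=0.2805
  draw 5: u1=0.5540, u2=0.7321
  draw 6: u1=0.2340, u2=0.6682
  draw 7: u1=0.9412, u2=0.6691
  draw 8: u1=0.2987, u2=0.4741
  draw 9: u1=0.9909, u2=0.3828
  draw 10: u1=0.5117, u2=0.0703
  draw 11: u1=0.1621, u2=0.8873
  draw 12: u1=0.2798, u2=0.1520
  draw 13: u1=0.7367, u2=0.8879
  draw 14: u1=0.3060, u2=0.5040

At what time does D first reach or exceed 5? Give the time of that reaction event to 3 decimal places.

t=0.000: C=9 D=2 X=3
Draw 1: a1=0.890, a2=1.134, a3=1.512, a4=0.134, a5=0.308, a0=3.978; τ=−ln(0.6048)/3.978=0.126 → t=0.126; u2·a0=0.6494·3.978=2.583; a1+a2=2.024 < 2.583 ≤ a1+…+a3=3.536 → R3 fires; C=10 D=4 X=3
Draw 2: a1=1.780, a2=2.520, a3=1.680, a4=0.268, a5=0.616, a0=6.864; τ=−ln(0.2839)/6.864=0.183 → t=0.310; u2·a0=0.7841·6.864=5.382; a1+a2=4.300 < 5.382 ≤ a1+…+a3=5.980 → R3 fires; C=11 D=6 X=3
Draw 3: a1=2.670, a2=4.158, a3=1.848, a4=0.402, a5=0.924, a0=10.002; τ=−ln(0.3581)/10.002=0.103 → t=0.413; u2·a0=0.7422·10.002=7.423; a1+a2=6.828 < 7.423 ≤ a1+…+a3=8.676 → R3 fires; C=12 D=8 X=3
Draw 4: a1=3.560, a2=6.048, a3=2.016, a4=0.536, a5=1.232, a0=13.392; τ=−ln(0.2315)/13.392=0.109 → t=0.522; u2·a0=0.2805·13.392=3.756; a1=3.560 < 3.756 ≤ a1+a2=9.608 → R2 fires; C=12 D=7 X=3
Draw 5: a1=3.115, a2=5.292, a3=2.016, a4=0.469, a5=1.078, a0=11.970; τ=−ln(0.5540)/11.970=0.049 → t=0.571; u2·a0=0.7321·11.970=8.763; a1+a2=8.407 < 8.763 ≤ a1+…+a3=10.423 → R3 fires; C=13 D=9 X=3
Draw 6: a1=4.005, a2=7.371, a3=2.184, a4=0.603, a5=1.386, a0=15.549; τ=−ln(0.2340)/15.549=0.093 → t=0.665; u2·a0=0.6682·15.549=10.390; a1=4.005 < 10.390 ≤ a1+a2=11.376 → R2 fires; C=13 D=8 X=3
Draw 7: a1=3.560, a2=6.552, a3=2.184, a4=0.536, a5=1.232, a0=14.064; τ=−ln(0.9412)/14.064=0.004 → t=0.669; u2·a0=0.6691·14.064=9.410; a1=3.560 < 9.410 ≤ a1+a2=10.112 → R2 fires; C=13 D=7 X=3
Draw 8: a1=3.115, a2=5.733, a3=2.184, a4=0.469, a5=1.078, a0=12.579; τ=−ln(0.2987)/12.579=0.096 → t=0.765; u2·a0=0.4741·12.579=5.964; a1=3.115 < 5.964 ≤ a1+a2=8.848 → R2 fires; C=13 D=6 X=3
Draw 9: a1=2.670, a2=4.914, a3=2.184, a4=0.402, a5=0.924, a0=11.094; τ=−ln(0.9909)/11.094=0.001 → t=0.766; u2·a0=0.3828·11.094=4.247; a1=2.670 < 4.247 ≤ a1+a2=7.584 → R2 fires; C=13 D=5 X=3
Draw 10: a1=2.225, a2=4.095, a3=2.184, a4=0.335, a5=0.770, a0=9.609; τ=−ln(0.5117)/9.609=0.070 → t=0.835; u2·a0=0.0703·9.609=0.676 ≤ a1=2.225 → R1 fires; C=14 D=4 X=3
Draw 11: a1=1.780, a2=3.528, a3=2.352, a4=0.268, a5=0.616, a0=8.544; τ=−ln(0.1621)/8.544=0.213 → t=1.048; u2·a0=0.8873·8.544=7.581; a1+a2=5.308 < 7.581 ≤ a1+…+a3=7.660 → R3 fires; C=15 D=6 X=3
Draw 12: a1=2.670, a2=5.670, a3=2.520, a4=0.402, a5=0.924, a0=12.186; τ=−ln(0.2798)/12.186=0.105 → t=1.153; u2·a0=0.1520·12.186=1.852 ≤ a1=2.670 → R1 fires; C=16 D=5 X=3
Draw 13: a1=2.225, a2=5.040, a3=2.688, a4=0.335, a5=0.770, a0=11.058; τ=−ln(0.7367)/11.058=0.028 → t=1.181; u2·a0=0.8879·11.058=9.818; a1+a2=7.265 < 9.818 ≤ a1+…+a3=9.953 → R3 fires; C=17 D=7 X=3
Draw 14: a1=3.115, a2=7.497, a3=2.856, a4=0.469, a5=1.078, a0=15.015; τ=−ln(0.3060)/15.015=0.079 → t=1.259 > T=1.22: stop.
D first becomes ≥ 5 when it reaches 6 at the event at t=0.310.

Threshold first reached at t = 0.310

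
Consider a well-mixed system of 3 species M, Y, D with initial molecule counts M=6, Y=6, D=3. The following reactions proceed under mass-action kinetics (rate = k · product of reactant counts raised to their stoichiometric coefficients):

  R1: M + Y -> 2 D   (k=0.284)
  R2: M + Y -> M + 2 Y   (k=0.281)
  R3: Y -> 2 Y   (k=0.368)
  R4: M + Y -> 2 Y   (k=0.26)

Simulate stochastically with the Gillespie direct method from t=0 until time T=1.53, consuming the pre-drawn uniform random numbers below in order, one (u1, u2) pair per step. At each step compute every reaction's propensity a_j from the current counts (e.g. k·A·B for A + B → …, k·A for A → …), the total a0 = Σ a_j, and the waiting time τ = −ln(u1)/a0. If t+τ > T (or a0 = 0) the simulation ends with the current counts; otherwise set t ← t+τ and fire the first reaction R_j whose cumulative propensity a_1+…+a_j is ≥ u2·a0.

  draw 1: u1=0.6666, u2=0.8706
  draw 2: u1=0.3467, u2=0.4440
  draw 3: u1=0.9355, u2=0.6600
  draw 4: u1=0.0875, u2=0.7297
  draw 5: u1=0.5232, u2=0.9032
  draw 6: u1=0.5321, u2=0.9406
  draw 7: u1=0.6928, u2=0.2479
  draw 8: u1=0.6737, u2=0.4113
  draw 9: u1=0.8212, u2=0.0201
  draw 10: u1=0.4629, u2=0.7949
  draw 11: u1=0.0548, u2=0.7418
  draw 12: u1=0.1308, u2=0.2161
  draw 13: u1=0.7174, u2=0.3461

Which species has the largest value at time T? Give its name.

Dominant species at T: Y

t=0.000: M=6 Y=6 D=3
Draw 1: a1=10.224, a2=10.116, a3=2.208, a4=9.360, a0=31.908; τ=−ln(0.6666)/31.908=0.013 → t=0.013; u2·a0=0.8706·31.908=27.779; a1+…+a3=22.548 < 27.779 ≤ a1+…+a4=31.908 → R4 fires; M=5 Y=7 D=3
Draw 2: a1=9.940, a2=9.835, a3=2.576, a4=9.100, a0=31.451; τ=−ln(0.3467)/31.451=0.034 → t=0.046; u2·a0=0.4440·31.451=13.964; a1=9.940 < 13.964 ≤ a1+a2=19.775 → R2 fires; M=5 Y=8 D=3
Draw 3: a1=11.360, a2=11.240, a3=2.944, a4=10.400, a0=35.944; τ=−ln(0.9355)/35.944=0.002 → t=0.048; u2·a0=0.6600·35.944=23.723; a1+a2=22.600 < 23.723 ≤ a1+…+a3=25.544 → R3 fires; M=5 Y=9 D=3
Draw 4: a1=12.780, a2=12.645, a3=3.312, a4=11.700, a0=40.437; τ=−ln(0.0875)/40.437=0.060 → t=0.108; u2·a0=0.7297·40.437=29.507; a1+…+a3=28.737 < 29.507 ≤ a1+…+a4=40.437 → R4 fires; M=4 Y=10 D=3
Draw 5: a1=11.360, a2=11.240, a3=3.680, a4=10.400, a0=36.680; τ=−ln(0.5232)/36.680=0.018 → t=0.126; u2·a0=0.9032·36.680=33.129; a1+…+a3=26.280 < 33.129 ≤ a1+…+a4=36.680 → R4 fires; M=3 Y=11 D=3
Draw 6: a1=9.372, a2=9.273, a3=4.048, a4=8.580, a0=31.273; τ=−ln(0.5321)/31.273=0.020 → t=0.146; u2·a0=0.9406·31.273=29.415; a1+…+a3=22.693 < 29.415 ≤ a1+…+a4=31.273 → R4 fires; M=2 Y=12 D=3
Draw 7: a1=6.816, a2=6.744, a3=4.416, a4=6.240, a0=24.216; τ=−ln(0.6928)/24.216=0.015 → t=0.161; u2·a0=0.2479·24.216=6.003 ≤ a1=6.816 → R1 fires; M=1 Y=11 D=5
Draw 8: a1=3.124, a2=3.091, a3=4.048, a4=2.860, a0=13.123; τ=−ln(0.6737)/13.123=0.030 → t=0.192; u2·a0=0.4113·13.123=5.397; a1=3.124 < 5.397 ≤ a1+a2=6.215 → R2 fires; M=1 Y=12 D=5
Draw 9: a1=3.408, a2=3.372, a3=4.416, a4=3.120, a0=14.316; τ=−ln(0.8212)/14.316=0.014 → t=0.205; u2·a0=0.0201·14.316=0.288 ≤ a1=3.408 → R1 fires; M=0 Y=11 D=7
Draw 10: a1=0.000, a2=0.000, a3=4.048, a4=0.000, a0=4.048; τ=−ln(0.4629)/4.048=0.190 → t=0.396; u2·a0=0.7949·4.048=3.218; a1+a2=0.000 < 3.218 ≤ a1+…+a3=4.048 → R3 fires; M=0 Y=12 D=7
Draw 11: a1=0.000, a2=0.000, a3=4.416, a4=0.000, a0=4.416; τ=−ln(0.0548)/4.416=0.658 → t=1.053; u2·a0=0.7418·4.416=3.276; a1+a2=0.000 < 3.276 ≤ a1+…+a3=4.416 → R3 fires; M=0 Y=13 D=7
Draw 12: a1=0.000, a2=0.000, a3=4.784, a4=0.000, a0=4.784; τ=−ln(0.1308)/4.784=0.425 → t=1.478; u2·a0=0.2161·4.784=1.034; a1+a2=0.000 < 1.034 ≤ a1+…+a3=4.784 → R3 fires; M=0 Y=14 D=7
Draw 13: a1=0.000, a2=0.000, a3=5.152, a4=0.000, a0=5.152; τ=−ln(0.7174)/5.152=0.064 → t=1.543 > T=1.53: stop.
At T=1.53: M=0 Y=14 D=7; the largest is Y.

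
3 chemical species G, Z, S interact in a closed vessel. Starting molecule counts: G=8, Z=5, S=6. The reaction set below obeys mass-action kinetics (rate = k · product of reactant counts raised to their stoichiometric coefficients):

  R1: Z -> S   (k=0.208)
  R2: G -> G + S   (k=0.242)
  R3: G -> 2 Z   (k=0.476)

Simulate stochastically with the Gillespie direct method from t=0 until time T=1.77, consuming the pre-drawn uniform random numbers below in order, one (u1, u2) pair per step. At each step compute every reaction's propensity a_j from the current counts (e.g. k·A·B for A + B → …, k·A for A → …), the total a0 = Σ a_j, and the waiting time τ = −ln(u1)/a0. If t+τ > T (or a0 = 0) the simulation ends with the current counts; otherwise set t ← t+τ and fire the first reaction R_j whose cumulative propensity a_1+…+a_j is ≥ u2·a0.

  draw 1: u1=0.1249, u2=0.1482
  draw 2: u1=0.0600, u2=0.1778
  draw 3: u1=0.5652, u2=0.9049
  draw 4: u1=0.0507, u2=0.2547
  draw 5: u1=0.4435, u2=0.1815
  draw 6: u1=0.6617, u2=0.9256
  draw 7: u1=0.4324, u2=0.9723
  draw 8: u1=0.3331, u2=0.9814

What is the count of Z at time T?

t=0.000: G=8 Z=5 S=6
Draw 1: a1=1.040, a2=1.936, a3=3.808, a0=6.784; τ=−ln(0.1249)/6.784=0.307 → t=0.307; u2·a0=0.1482·6.784=1.005 ≤ a1=1.040 → R1 fires; G=8 Z=4 S=7
Draw 2: a1=0.832, a2=1.936, a3=3.808, a0=6.576; τ=−ln(0.0600)/6.576=0.428 → t=0.734; u2·a0=0.1778·6.576=1.169; a1=0.832 < 1.169 ≤ a1+a2=2.768 → R2 fires; G=8 Z=4 S=8
Draw 3: a1=0.832, a2=1.936, a3=3.808, a0=6.576; τ=−ln(0.5652)/6.576=0.087 → t=0.821; u2·a0=0.9049·6.576=5.951; a1+a2=2.768 < 5.951 ≤ a1+…+a3=6.576 → R3 fires; G=7 Z=6 S=8
Draw 4: a1=1.248, a2=1.694, a3=3.332, a0=6.274; τ=−ln(0.0507)/6.274=0.475 → t=1.297; u2·a0=0.2547·6.274=1.598; a1=1.248 < 1.598 ≤ a1+a2=2.942 → R2 fires; G=7 Z=6 S=9
Draw 5: a1=1.248, a2=1.694, a3=3.332, a0=6.274; τ=−ln(0.4435)/6.274=0.130 → t=1.426; u2·a0=0.1815·6.274=1.139 ≤ a1=1.248 → R1 fires; G=7 Z=5 S=10
Draw 6: a1=1.040, a2=1.694, a3=3.332, a0=6.066; τ=−ln(0.6617)/6.066=0.068 → t=1.494; u2·a0=0.9256·6.066=5.615; a1+a2=2.734 < 5.615 ≤ a1+…+a3=6.066 → R3 fires; G=6 Z=7 S=10
Draw 7: a1=1.456, a2=1.452, a3=2.856, a0=5.764; τ=−ln(0.4324)/5.764=0.145 → t=1.640; u2·a0=0.9723·5.764=5.604; a1+a2=2.908 < 5.604 ≤ a1+…+a3=5.764 → R3 fires; G=5 Z=9 S=10
Draw 8: a1=1.872, a2=1.210, a3=2.380, a0=5.462; τ=−ln(0.3331)/5.462=0.201 → t=1.841 > T=1.77: stop.
Read off Z at T=1.77: 9

Z at T = 9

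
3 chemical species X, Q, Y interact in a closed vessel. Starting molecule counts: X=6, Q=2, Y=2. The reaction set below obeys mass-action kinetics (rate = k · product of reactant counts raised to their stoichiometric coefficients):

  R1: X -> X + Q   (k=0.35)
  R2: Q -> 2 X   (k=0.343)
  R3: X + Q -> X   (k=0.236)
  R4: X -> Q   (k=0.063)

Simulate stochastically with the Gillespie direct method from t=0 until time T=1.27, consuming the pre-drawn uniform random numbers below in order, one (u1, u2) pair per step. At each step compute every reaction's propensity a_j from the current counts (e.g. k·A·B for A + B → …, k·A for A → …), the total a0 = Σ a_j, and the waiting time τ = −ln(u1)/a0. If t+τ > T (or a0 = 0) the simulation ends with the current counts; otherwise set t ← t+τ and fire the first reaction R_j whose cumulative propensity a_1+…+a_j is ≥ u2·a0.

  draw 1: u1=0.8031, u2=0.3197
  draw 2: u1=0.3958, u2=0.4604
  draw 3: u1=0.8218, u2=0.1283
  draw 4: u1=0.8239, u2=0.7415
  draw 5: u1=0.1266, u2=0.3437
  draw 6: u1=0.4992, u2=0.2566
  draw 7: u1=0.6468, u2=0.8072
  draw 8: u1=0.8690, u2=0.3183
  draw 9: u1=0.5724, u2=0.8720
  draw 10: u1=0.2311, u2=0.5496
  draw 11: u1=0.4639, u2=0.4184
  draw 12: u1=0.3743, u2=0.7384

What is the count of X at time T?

X at T = 10

t=0.000: X=6 Q=2 Y=2
Draw 1: a1=2.100, a2=0.686, a3=2.832, a4=0.378, a0=5.996; τ=−ln(0.8031)/5.996=0.037 → t=0.037; u2·a0=0.3197·5.996=1.917 ≤ a1=2.100 → R1 fires; X=6 Q=3 Y=2
Draw 2: a1=2.100, a2=1.029, a3=4.248, a4=0.378, a0=7.755; τ=−ln(0.3958)/7.755=0.120 → t=0.156; u2·a0=0.4604·7.755=3.570; a1+a2=3.129 < 3.570 ≤ a1+…+a3=7.377 → R3 fires; X=6 Q=2 Y=2
Draw 3: a1=2.100, a2=0.686, a3=2.832, a4=0.378, a0=5.996; τ=−ln(0.8218)/5.996=0.033 → t=0.189; u2·a0=0.1283·5.996=0.769 ≤ a1=2.100 → R1 fires; X=6 Q=3 Y=2
Draw 4: a1=2.100, a2=1.029, a3=4.248, a4=0.378, a0=7.755; τ=−ln(0.8239)/7.755=0.025 → t=0.214; u2·a0=0.7415·7.755=5.750; a1+a2=3.129 < 5.750 ≤ a1+…+a3=7.377 → R3 fires; X=6 Q=2 Y=2
Draw 5: a1=2.100, a2=0.686, a3=2.832, a4=0.378, a0=5.996; τ=−ln(0.1266)/5.996=0.345 → t=0.558; u2·a0=0.3437·5.996=2.061 ≤ a1=2.100 → R1 fires; X=6 Q=3 Y=2
Draw 6: a1=2.100, a2=1.029, a3=4.248, a4=0.378, a0=7.755; τ=−ln(0.4992)/7.755=0.090 → t=0.648; u2·a0=0.2566·7.755=1.990 ≤ a1=2.100 → R1 fires; X=6 Q=4 Y=2
Draw 7: a1=2.100, a2=1.372, a3=5.664, a4=0.378, a0=9.514; τ=−ln(0.6468)/9.514=0.046 → t=0.694; u2·a0=0.8072·9.514=7.680; a1+a2=3.472 < 7.680 ≤ a1+…+a3=9.136 → R3 fires; X=6 Q=3 Y=2
Draw 8: a1=2.100, a2=1.029, a3=4.248, a4=0.378, a0=7.755; τ=−ln(0.8690)/7.755=0.018 → t=0.712; u2·a0=0.3183·7.755=2.468; a1=2.100 < 2.468 ≤ a1+a2=3.129 → R2 fires; X=8 Q=2 Y=2
Draw 9: a1=2.800, a2=0.686, a3=3.776, a4=0.504, a0=7.766; τ=−ln(0.5724)/7.766=0.072 → t=0.784; u2·a0=0.8720·7.766=6.772; a1+a2=3.486 < 6.772 ≤ a1+…+a3=7.262 → R3 fires; X=8 Q=1 Y=2
Draw 10: a1=2.800, a2=0.343, a3=1.888, a4=0.504, a0=5.535; τ=−ln(0.2311)/5.535=0.265 → t=1.048; u2·a0=0.5496·5.535=3.042; a1=2.800 < 3.042 ≤ a1+a2=3.143 → R2 fires; X=10 Q=0 Y=2
Draw 11: a1=3.500, a2=0.000, a3=0.000, a4=0.630, a0=4.130; τ=−ln(0.4639)/4.130=0.186 → t=1.234; u2·a0=0.4184·4.130=1.728 ≤ a1=3.500 → R1 fires; X=10 Q=1 Y=2
Draw 12: a1=3.500, a2=0.343, a3=2.360, a4=0.630, a0=6.833; τ=−ln(0.3743)/6.833=0.144 → t=1.378 > T=1.27: stop.
Read off X at T=1.27: 10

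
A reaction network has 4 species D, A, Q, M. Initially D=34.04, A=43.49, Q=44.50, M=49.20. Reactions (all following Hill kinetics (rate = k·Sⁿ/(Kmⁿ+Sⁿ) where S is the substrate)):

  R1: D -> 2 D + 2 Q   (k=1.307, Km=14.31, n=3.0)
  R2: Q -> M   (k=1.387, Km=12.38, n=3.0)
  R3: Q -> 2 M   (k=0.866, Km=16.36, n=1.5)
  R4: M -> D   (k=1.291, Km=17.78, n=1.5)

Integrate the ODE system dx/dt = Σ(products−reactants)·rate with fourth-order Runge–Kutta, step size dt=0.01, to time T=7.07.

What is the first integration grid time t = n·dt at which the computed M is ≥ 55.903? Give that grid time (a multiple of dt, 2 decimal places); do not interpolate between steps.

Threshold first reached at t = 3.94

RK4 with dt=0.01: 707 steps to T=7.07. Trajectory (selected grid times):
t=0.00: D=34.04 A=43.49 Q=44.50 M=49.20
t=0.79: D=35.85 A=43.49 Q=44.80 M=50.55
t=1.57: D=37.65 A=43.49 Q=45.11 M=51.88
t=2.36: D=39.48 A=43.49 Q=45.44 M=53.23
t=3.14: D=41.30 A=43.49 Q=45.77 M=54.56
t=3.93: D=43.16 A=43.49 Q=46.12 M=55.90
t=3.94: D=43.18 A=43.49 Q=46.13 M=55.91
t=4.71: D=45.00 A=43.49 Q=46.48 M=57.22
t=5.50: D=46.87 A=43.49 Q=46.84 M=58.56
t=6.28: D=48.73 A=43.49 Q=47.20 M=59.87
t=7.07: D=50.62 A=43.49 Q=47.57 M=61.21
M(3.93)=55.896 < 55.903 but M(3.94)=55.913 ≥ 55.903, so the first grid time is t=3.94.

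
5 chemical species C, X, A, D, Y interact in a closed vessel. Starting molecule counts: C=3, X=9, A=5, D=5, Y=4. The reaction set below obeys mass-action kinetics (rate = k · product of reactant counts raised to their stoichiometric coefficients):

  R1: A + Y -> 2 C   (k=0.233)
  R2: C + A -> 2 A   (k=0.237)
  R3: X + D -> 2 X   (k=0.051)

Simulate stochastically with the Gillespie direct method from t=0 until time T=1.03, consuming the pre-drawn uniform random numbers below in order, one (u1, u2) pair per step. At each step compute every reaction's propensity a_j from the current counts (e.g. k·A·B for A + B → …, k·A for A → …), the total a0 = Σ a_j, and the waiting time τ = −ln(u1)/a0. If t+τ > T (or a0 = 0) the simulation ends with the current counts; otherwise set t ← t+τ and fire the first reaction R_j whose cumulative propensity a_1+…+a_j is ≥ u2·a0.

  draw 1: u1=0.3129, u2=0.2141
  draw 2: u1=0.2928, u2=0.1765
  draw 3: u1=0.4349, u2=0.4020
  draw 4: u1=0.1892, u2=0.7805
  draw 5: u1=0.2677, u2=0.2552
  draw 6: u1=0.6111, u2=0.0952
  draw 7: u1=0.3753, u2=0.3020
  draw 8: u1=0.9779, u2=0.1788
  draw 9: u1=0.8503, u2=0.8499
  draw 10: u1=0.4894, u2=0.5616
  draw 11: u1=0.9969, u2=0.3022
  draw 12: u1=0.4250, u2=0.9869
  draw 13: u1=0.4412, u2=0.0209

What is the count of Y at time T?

t=0.000: C=3 X=9 A=5 D=5 Y=4
Draw 1: a1=4.660, a2=3.555, a3=2.295, a0=10.510; τ=−ln(0.3129)/10.510=0.111 → t=0.111; u2·a0=0.2141·10.510=2.250 ≤ a1=4.660 → R1 fires; C=5 X=9 A=4 D=5 Y=3
Draw 2: a1=2.796, a2=4.740, a3=2.295, a0=9.831; τ=−ln(0.2928)/9.831=0.125 → t=0.235; u2·a0=0.1765·9.831=1.735 ≤ a1=2.796 → R1 fires; C=7 X=9 A=3 D=5 Y=2
Draw 3: a1=1.398, a2=4.977, a3=2.295, a0=8.670; τ=−ln(0.4349)/8.670=0.096 → t=0.332; u2·a0=0.4020·8.670=3.485; a1=1.398 < 3.485 ≤ a1+a2=6.375 → R2 fires; C=6 X=9 A=4 D=5 Y=2
Draw 4: a1=1.864, a2=5.688, a3=2.295, a0=9.847; τ=−ln(0.1892)/9.847=0.169 → t=0.501; u2·a0=0.7805·9.847=7.686; a1+a2=7.552 < 7.686 ≤ a1+…+a3=9.847 → R3 fires; C=6 X=10 A=4 D=4 Y=2
Draw 5: a1=1.864, a2=5.688, a3=2.040, a0=9.592; τ=−ln(0.2677)/9.592=0.137 → t=0.638; u2·a0=0.2552·9.592=2.448; a1=1.864 < 2.448 ≤ a1+a2=7.552 → R2 fires; C=5 X=10 A=5 D=4 Y=2
Draw 6: a1=2.330, a2=5.925, a3=2.040, a0=10.295; τ=−ln(0.6111)/10.295=0.048 → t=0.686; u2·a0=0.0952·10.295=0.980 ≤ a1=2.330 → R1 fires; C=7 X=10 A=4 D=4 Y=1
Draw 7: a1=0.932, a2=6.636, a3=2.040, a0=9.608; τ=−ln(0.3753)/9.608=0.102 → t=0.788; u2·a0=0.3020·9.608=2.902; a1=0.932 < 2.902 ≤ a1+a2=7.568 → R2 fires; C=6 X=10 A=5 D=4 Y=1
Draw 8: a1=1.165, a2=7.110, a3=2.040, a0=10.315; τ=−ln(0.9779)/10.315=0.002 → t=0.790; u2·a0=0.1788·10.315=1.844; a1=1.165 < 1.844 ≤ a1+a2=8.275 → R2 fires; C=5 X=10 A=6 D=4 Y=1
Draw 9: a1=1.398, a2=7.110, a3=2.040, a0=10.548; τ=−ln(0.8503)/10.548=0.015 → t=0.805; u2·a0=0.8499·10.548=8.965; a1+a2=8.508 < 8.965 ≤ a1+…+a3=10.548 → R3 fires; C=5 X=11 A=6 D=3 Y=1
Draw 10: a1=1.398, a2=7.110, a3=1.683, a0=10.191; τ=−ln(0.4894)/10.191=0.070 → t=0.875; u2·a0=0.5616·10.191=5.723; a1=1.398 < 5.723 ≤ a1+a2=8.508 → R2 fires; C=4 X=11 A=7 D=3 Y=1
Draw 11: a1=1.631, a2=6.636, a3=1.683, a0=9.950; τ=−ln(0.9969)/9.950=0.000 → t=0.876; u2·a0=0.3022·9.950=3.007; a1=1.631 < 3.007 ≤ a1+a2=8.267 → R2 fires; C=3 X=11 A=8 D=3 Y=1
Draw 12: a1=1.864, a2=5.688, a3=1.683, a0=9.235; τ=−ln(0.4250)/9.235=0.093 → t=0.968; u2·a0=0.9869·9.235=9.114; a1+a2=7.552 < 9.114 ≤ a1+…+a3=9.235 → R3 fires; C=3 X=12 A=8 D=2 Y=1
Draw 13: a1=1.864, a2=5.688, a3=1.224, a0=8.776; τ=−ln(0.4412)/8.776=0.093 → t=1.062 > T=1.03: stop.
Read off Y at T=1.03: 1

Y at T = 1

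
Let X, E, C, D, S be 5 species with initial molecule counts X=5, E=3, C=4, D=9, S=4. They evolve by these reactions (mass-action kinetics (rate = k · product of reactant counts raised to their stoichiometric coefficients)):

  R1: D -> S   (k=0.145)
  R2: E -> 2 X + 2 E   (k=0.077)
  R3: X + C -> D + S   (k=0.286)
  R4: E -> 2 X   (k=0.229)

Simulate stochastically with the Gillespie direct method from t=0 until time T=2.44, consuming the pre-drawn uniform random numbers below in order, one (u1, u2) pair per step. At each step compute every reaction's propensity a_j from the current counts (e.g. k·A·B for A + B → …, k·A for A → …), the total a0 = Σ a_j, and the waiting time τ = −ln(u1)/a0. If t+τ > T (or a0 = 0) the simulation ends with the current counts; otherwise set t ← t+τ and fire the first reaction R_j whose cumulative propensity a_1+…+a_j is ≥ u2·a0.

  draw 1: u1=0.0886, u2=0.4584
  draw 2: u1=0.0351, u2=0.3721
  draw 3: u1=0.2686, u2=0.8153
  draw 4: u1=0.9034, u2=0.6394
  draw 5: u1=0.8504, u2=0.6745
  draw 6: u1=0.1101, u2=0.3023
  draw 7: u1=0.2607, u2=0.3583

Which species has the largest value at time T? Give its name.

t=0.000: X=5 E=3 C=4 D=9 S=4
Draw 1: a1=1.305, a2=0.231, a3=5.720, a4=0.687, a0=7.943; τ=−ln(0.0886)/7.943=0.305 → t=0.305; u2·a0=0.4584·7.943=3.641; a1+a2=1.536 < 3.641 ≤ a1+…+a3=7.256 → R3 fires; X=4 E=3 C=3 D=10 S=5
Draw 2: a1=1.450, a2=0.231, a3=3.432, a4=0.687, a0=5.800; τ=−ln(0.0351)/5.800=0.578 → t=0.883; u2·a0=0.3721·5.800=2.158; a1+a2=1.681 < 2.158 ≤ a1+…+a3=5.113 → R3 fires; X=3 E=3 C=2 D=11 S=6
Draw 3: a1=1.595, a2=0.231, a3=1.716, a4=0.687, a0=4.229; τ=−ln(0.2686)/4.229=0.311 → t=1.193; u2·a0=0.8153·4.229=3.448; a1+a2=1.826 < 3.448 ≤ a1+…+a3=3.542 → R3 fires; X=2 E=3 C=1 D=12 S=7
Draw 4: a1=1.740, a2=0.231, a3=0.572, a4=0.687, a0=3.230; τ=−ln(0.9034)/3.230=0.031 → t=1.225; u2·a0=0.6394·3.230=2.065; a1+a2=1.971 < 2.065 ≤ a1+…+a3=2.543 → R3 fires; X=1 E=3 C=0 D=13 S=8
Draw 5: a1=1.885, a2=0.231, a3=0.000, a4=0.687, a0=2.803; τ=−ln(0.8504)/2.803=0.058 → t=1.283; u2·a0=0.6745·2.803=1.891; a1=1.885 < 1.891 ≤ a1+a2=2.116 → R2 fires; X=3 E=4 C=0 D=13 S=8
Draw 6: a1=1.885, a2=0.308, a3=0.000, a4=0.916, a0=3.109; τ=−ln(0.1101)/3.109=0.710 → t=1.992; u2·a0=0.3023·3.109=0.940 ≤ a1=1.885 → R1 fires; X=3 E=4 C=0 D=12 S=9
Draw 7: a1=1.740, a2=0.308, a3=0.000, a4=0.916, a0=2.964; τ=−ln(0.2607)/2.964=0.454 → t=2.446 > T=2.44: stop.
At T=2.44: X=3 E=4 C=0 D=12 S=9; the largest is D.

Dominant species at T: D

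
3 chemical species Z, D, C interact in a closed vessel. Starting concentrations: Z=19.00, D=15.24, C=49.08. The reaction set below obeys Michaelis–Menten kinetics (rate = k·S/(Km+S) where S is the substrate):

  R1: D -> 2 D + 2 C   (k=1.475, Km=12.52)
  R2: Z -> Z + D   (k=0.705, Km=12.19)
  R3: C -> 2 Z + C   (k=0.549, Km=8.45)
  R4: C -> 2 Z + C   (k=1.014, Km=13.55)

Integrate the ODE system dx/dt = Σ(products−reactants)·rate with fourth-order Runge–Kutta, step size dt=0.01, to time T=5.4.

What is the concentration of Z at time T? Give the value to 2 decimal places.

RK4 with dt=0.01: 540 steps to T=5.4. Trajectory (selected grid times):
t=0.00: Z=19.00 D=15.24 C=49.08
t=0.60: Z=20.52 D=15.99 C=50.06
t=1.20: Z=22.04 D=16.76 C=51.07
t=1.80: Z=23.57 D=17.55 C=52.09
t=2.40: Z=25.11 D=18.35 C=53.13
t=3.00: Z=26.65 D=19.17 C=54.19
t=3.60: Z=28.19 D=20.00 C=55.27
t=4.20: Z=29.75 D=20.85 C=56.37
t=4.80: Z=31.30 D=21.71 C=57.48
t=5.40: Z=32.86 D=22.58 C=58.61
Read off Z at T=5.4: 32.86

Z at T = 32.86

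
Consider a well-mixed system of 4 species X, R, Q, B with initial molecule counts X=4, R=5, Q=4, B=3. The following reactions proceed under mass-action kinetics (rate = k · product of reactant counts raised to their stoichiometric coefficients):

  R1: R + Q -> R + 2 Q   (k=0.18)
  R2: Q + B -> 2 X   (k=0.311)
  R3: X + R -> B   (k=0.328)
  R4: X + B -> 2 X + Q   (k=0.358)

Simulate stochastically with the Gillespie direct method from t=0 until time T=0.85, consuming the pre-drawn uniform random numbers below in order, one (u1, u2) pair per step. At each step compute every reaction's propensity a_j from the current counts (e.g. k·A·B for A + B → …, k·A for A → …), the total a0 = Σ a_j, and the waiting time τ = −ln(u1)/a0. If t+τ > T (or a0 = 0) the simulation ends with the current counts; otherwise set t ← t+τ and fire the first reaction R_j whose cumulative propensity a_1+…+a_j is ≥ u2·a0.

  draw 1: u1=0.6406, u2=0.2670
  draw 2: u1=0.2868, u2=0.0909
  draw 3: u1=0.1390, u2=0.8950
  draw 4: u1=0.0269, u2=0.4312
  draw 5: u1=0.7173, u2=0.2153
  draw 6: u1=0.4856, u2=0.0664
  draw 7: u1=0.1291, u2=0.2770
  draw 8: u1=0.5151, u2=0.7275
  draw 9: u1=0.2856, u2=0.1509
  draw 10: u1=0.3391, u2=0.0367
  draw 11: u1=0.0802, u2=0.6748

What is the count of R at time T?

R at T = 3

t=0.000: X=4 R=5 Q=4 B=3
Draw 1: a1=3.600, a2=3.732, a3=6.560, a4=4.296, a0=18.188; τ=−ln(0.6406)/18.188=0.024 → t=0.024; u2·a0=0.2670·18.188=4.856; a1=3.600 < 4.856 ≤ a1+a2=7.332 → R2 fires; X=6 R=5 Q=3 B=2
Draw 2: a1=2.700, a2=1.866, a3=9.840, a4=4.296, a0=18.702; τ=−ln(0.2868)/18.702=0.067 → t=0.091; u2·a0=0.0909·18.702=1.700 ≤ a1=2.700 → R1 fires; X=6 R=5 Q=4 B=2
Draw 3: a1=3.600, a2=2.488, a3=9.840, a4=4.296, a0=20.224; τ=−ln(0.1390)/20.224=0.098 → t=0.189; u2·a0=0.8950·20.224=18.100; a1+…+a3=15.928 < 18.100 ≤ a1+…+a4=20.224 → R4 fires; X=7 R=5 Q=5 B=1
Draw 4: a1=4.500, a2=1.555, a3=11.480, a4=2.506, a0=20.041; τ=−ln(0.0269)/20.041=0.180 → t=0.369; u2·a0=0.4312·20.041=8.642; a1+a2=6.055 < 8.642 ≤ a1+…+a3=17.535 → R3 fires; X=6 R=4 Q=5 B=2
Draw 5: a1=3.600, a2=3.110, a3=7.872, a4=4.296, a0=18.878; τ=−ln(0.7173)/18.878=0.018 → t=0.387; u2·a0=0.2153·18.878=4.064; a1=3.600 < 4.064 ≤ a1+a2=6.710 → R2 fires; X=8 R=4 Q=4 B=1
Draw 6: a1=2.880, a2=1.244, a3=10.496, a4=2.864, a0=17.484; τ=−ln(0.4856)/17.484=0.041 → t=0.428; u2·a0=0.0664·17.484=1.161 ≤ a1=2.880 → R1 fires; X=8 R=4 Q=5 B=1
Draw 7: a1=3.600, a2=1.555, a3=10.496, a4=2.864, a0=18.515; τ=−ln(0.1291)/18.515=0.111 → t=0.539; u2·a0=0.2770·18.515=5.129; a1=3.600 < 5.129 ≤ a1+a2=5.155 → R2 fires; X=10 R=4 Q=4 B=0
Draw 8: a1=2.880, a2=0.000, a3=13.120, a4=0.000, a0=16.000; τ=−ln(0.5151)/16.000=0.041 → t=0.580; u2·a0=0.7275·16.000=11.640; a1+a2=2.880 < 11.640 ≤ a1+…+a3=16.000 → R3 fires; X=9 R=3 Q=4 B=1
Draw 9: a1=2.160, a2=1.244, a3=8.856, a4=3.222, a0=15.482; τ=−ln(0.2856)/15.482=0.081 → t=0.661; u2·a0=0.1509·15.482=2.336; a1=2.160 < 2.336 ≤ a1+a2=3.404 → R2 fires; X=11 R=3 Q=3 B=0
Draw 10: a1=1.620, a2=0.000, a3=10.824, a4=0.000, a0=12.444; τ=−ln(0.3391)/12.444=0.087 → t=0.748; u2·a0=0.0367·12.444=0.457 ≤ a1=1.620 → R1 fires; X=11 R=3 Q=4 B=0
Draw 11: a1=2.160, a2=0.000, a3=10.824, a4=0.000, a0=12.984; τ=−ln(0.0802)/12.984=0.194 → t=0.942 > T=0.85: stop.
Read off R at T=0.85: 3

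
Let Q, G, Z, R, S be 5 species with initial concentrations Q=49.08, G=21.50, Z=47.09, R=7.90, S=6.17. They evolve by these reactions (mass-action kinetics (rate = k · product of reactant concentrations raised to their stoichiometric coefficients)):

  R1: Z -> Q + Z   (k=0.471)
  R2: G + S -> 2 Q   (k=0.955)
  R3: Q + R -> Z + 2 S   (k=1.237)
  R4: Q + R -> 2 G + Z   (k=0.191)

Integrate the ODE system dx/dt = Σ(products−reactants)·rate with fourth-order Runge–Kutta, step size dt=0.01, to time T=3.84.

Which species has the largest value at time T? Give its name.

Dominant species at T: Q

RK4 with dt=0.01: 384 steps to T=3.84. Trajectory (selected grid times):
t=0.00: Q=49.08 G=21.50 Z=47.09 R=7.90 S=6.17
t=0.43: Q=90.24 G=4.63 Z=54.99 R=0.00 S=0.87
t=0.85: Q=102.53 G=3.92 Z=54.99 R=0.00 S=0.16
t=1.28: Q=113.93 G=3.79 Z=54.99 R=0.00 S=0.03
t=1.71: Q=125.12 G=3.76 Z=54.99 R=0.00 S=0.01
t=2.13: Q=136.01 G=3.76 Z=54.99 R=0.00 S=0.00
t=2.56: Q=147.15 G=3.76 Z=54.99 R=0.00 S=0.00
t=2.99: Q=158.28 G=3.76 Z=54.99 R=0.00 S=0.00
t=3.41: Q=169.16 G=3.76 Z=54.99 R=0.00 S=0.00
t=3.84: Q=180.30 G=3.76 Z=54.99 R=0.00 S=0.00
At T=3.84: Q=180.30 G=3.76 Z=54.99 R=0.00 S=0.00; the largest is Q.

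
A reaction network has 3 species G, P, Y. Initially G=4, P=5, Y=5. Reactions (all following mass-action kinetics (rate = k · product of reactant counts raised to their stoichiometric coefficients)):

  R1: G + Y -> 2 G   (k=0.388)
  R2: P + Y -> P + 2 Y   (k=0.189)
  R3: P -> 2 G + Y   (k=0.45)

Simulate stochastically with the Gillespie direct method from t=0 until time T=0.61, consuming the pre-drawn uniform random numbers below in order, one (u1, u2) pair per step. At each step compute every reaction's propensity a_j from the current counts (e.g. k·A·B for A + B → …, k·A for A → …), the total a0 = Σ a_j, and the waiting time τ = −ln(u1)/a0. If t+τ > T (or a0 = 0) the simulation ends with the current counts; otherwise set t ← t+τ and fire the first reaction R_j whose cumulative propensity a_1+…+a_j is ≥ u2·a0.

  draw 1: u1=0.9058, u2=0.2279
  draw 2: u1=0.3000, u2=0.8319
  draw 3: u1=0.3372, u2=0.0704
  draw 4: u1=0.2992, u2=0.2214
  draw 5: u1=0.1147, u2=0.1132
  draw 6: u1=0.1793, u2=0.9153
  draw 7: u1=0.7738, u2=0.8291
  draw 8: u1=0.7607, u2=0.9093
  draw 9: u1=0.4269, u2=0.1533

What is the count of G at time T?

G at T = 10

t=0.000: G=4 P=5 Y=5
Draw 1: a1=7.760, a2=4.725, a3=2.250, a0=14.735; τ=−ln(0.9058)/14.735=0.007 → t=0.007; u2·a0=0.2279·14.735=3.358 ≤ a1=7.760 → R1 fires; G=5 P=5 Y=4
Draw 2: a1=7.760, a2=3.780, a3=2.250, a0=13.790; τ=−ln(0.3000)/13.790=0.087 → t=0.094; u2·a0=0.8319·13.790=11.472; a1=7.760 < 11.472 ≤ a1+a2=11.540 → R2 fires; G=5 P=5 Y=5
Draw 3: a1=9.700, a2=4.725, a3=2.250, a0=16.675; τ=−ln(0.3372)/16.675=0.065 → t=0.159; u2·a0=0.0704·16.675=1.174 ≤ a1=9.700 → R1 fires; G=6 P=5 Y=4
Draw 4: a1=9.312, a2=3.780, a3=2.250, a0=15.342; τ=−ln(0.2992)/15.342=0.079 → t=0.238; u2·a0=0.2214·15.342=3.397 ≤ a1=9.312 → R1 fires; G=7 P=5 Y=3
Draw 5: a1=8.148, a2=2.835, a3=2.250, a0=13.233; τ=−ln(0.1147)/13.233=0.164 → t=0.402; u2·a0=0.1132·13.233=1.498 ≤ a1=8.148 → R1 fires; G=8 P=5 Y=2
Draw 6: a1=6.208, a2=1.890, a3=2.250, a0=10.348; τ=−ln(0.1793)/10.348=0.166 → t=0.568; u2·a0=0.9153·10.348=9.472; a1+a2=8.098 < 9.472 ≤ a1+…+a3=10.348 → R3 fires; G=10 P=4 Y=3
Draw 7: a1=11.640, a2=2.268, a3=1.800, a0=15.708; τ=−ln(0.7738)/15.708=0.016 → t=0.584; u2·a0=0.8291·15.708=13.024; a1=11.640 < 13.024 ≤ a1+a2=13.908 → R2 fires; G=10 P=4 Y=4
Draw 8: a1=15.520, a2=3.024, a3=1.800, a0=20.344; τ=−ln(0.7607)/20.344=0.013 → t=0.597; u2·a0=0.9093·20.344=18.499; a1=15.520 < 18.499 ≤ a1+a2=18.544 → R2 fires; G=10 P=4 Y=5
Draw 9: a1=19.400, a2=3.780, a3=1.800, a0=24.980; τ=−ln(0.4269)/24.980=0.034 → t=0.631 > T=0.61: stop.
Read off G at T=0.61: 10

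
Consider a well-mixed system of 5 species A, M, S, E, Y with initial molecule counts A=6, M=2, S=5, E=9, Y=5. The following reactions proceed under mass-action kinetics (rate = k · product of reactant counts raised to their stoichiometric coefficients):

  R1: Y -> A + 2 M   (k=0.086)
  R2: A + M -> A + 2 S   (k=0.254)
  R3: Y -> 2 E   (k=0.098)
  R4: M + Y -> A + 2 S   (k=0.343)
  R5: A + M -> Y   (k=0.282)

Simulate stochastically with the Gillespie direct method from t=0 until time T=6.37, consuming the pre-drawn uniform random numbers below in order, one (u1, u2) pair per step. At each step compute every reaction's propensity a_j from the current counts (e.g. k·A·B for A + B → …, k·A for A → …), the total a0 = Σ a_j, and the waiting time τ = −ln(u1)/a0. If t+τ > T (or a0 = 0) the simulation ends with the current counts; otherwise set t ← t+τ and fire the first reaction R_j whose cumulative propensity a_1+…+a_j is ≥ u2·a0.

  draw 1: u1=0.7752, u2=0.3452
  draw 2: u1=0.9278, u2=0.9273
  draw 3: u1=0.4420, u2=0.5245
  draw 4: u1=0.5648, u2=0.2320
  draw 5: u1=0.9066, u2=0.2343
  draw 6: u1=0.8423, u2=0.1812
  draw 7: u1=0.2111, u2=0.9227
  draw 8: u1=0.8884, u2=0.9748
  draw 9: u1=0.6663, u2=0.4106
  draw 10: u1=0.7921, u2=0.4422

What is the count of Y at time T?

t=0.000: A=6 M=2 S=5 E=9 Y=5
Draw 1: a1=0.430, a2=3.048, a3=0.490, a4=3.430, a5=3.384, a0=10.782; τ=−ln(0.7752)/10.782=0.024 → t=0.024; u2·a0=0.3452·10.782=3.722; a1+a2=3.478 < 3.722 ≤ a1+…+a3=3.968 → R3 fires; A=6 M=2 S=5 E=11 Y=4
Draw 2: a1=0.344, a2=3.048, a3=0.392, a4=2.744, a5=3.384, a0=9.912; τ=−ln(0.9278)/9.912=0.008 → t=0.031; u2·a0=0.9273·9.912=9.191; a1+…+a4=6.528 < 9.191 ≤ a1+…+a5=9.912 → R5 fires; A=5 M=1 S=5 E=11 Y=5
Draw 3: a1=0.430, a2=1.270, a3=0.490, a4=1.715, a5=1.410, a0=5.315; τ=−ln(0.4420)/5.315=0.154 → t=0.185; u2·a0=0.5245·5.315=2.788; a1+…+a3=2.190 < 2.788 ≤ a1+…+a4=3.905 → R4 fires; A=6 M=0 S=7 E=11 Y=4
Draw 4: a1=0.344, a2=0.000, a3=0.392, a4=0.000, a5=0.000, a0=0.736; τ=−ln(0.5648)/0.736=0.776 → t=0.961; u2·a0=0.2320·0.736=0.171 ≤ a1=0.344 → R1 fires; A=7 M=2 S=7 E=11 Y=3
Draw 5: a1=0.258, a2=3.556, a3=0.294, a4=2.058, a5=3.948, a0=10.114; τ=−ln(0.9066)/10.114=0.010 → t=0.971; u2·a0=0.2343·10.114=2.370; a1=0.258 < 2.370 ≤ a1+a2=3.814 → R2 fires; A=7 M=1 S=9 E=11 Y=3
Draw 6: a1=0.258, a2=1.778, a3=0.294, a4=1.029, a5=1.974, a0=5.333; τ=−ln(0.8423)/5.333=0.032 → t=1.003; u2·a0=0.1812·5.333=0.966; a1=0.258 < 0.966 ≤ a1+a2=2.036 → R2 fires; A=7 M=0 S=11 E=11 Y=3
Draw 7: a1=0.258, a2=0.000, a3=0.294, a4=0.000, a5=0.000, a0=0.552; τ=−ln(0.2111)/0.552=2.818 → t=3.821; u2·a0=0.9227·0.552=0.509; a1+a2=0.258 < 0.509 ≤ a1+…+a3=0.552 → R3 fires; A=7 M=0 S=11 E=13 Y=2
Draw 8: a1=0.172, a2=0.000, a3=0.196, a4=0.000, a5=0.000, a0=0.368; τ=−ln(0.8884)/0.368=0.322 → t=4.142; u2·a0=0.9748·0.368=0.359; a1+a2=0.172 < 0.359 ≤ a1+…+a3=0.368 → R3 fires; A=7 M=0 S=11 E=15 Y=1
Draw 9: a1=0.086, a2=0.000, a3=0.098, a4=0.000, a5=0.000, a0=0.184; τ=−ln(0.6663)/0.184=2.207 → t=6.349; u2·a0=0.4106·0.184=0.076 ≤ a1=0.086 → R1 fires; A=8 M=2 S=11 E=15 Y=0
Draw 10: a1=0.000, a2=4.064, a3=0.000, a4=0.000, a5=4.512, a0=8.576; τ=−ln(0.7921)/8.576=0.027 → t=6.376 > T=6.37: stop.
Read off Y at T=6.37: 0

Y at T = 0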